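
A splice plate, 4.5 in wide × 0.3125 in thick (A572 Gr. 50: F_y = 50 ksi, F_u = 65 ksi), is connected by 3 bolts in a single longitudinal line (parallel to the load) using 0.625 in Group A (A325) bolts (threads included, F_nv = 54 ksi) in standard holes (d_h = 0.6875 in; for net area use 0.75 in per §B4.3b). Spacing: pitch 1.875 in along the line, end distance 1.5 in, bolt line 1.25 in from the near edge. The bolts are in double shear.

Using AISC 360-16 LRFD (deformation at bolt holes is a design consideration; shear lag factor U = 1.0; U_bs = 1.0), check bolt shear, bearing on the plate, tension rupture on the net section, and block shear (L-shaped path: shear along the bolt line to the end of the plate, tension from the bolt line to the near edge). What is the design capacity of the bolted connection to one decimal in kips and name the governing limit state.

44.2 kips (block shear governs)

Bolt shear: A_b = π(0.625)²/4 = 0.3068 in². φR_n = 0.75 × 54 × 0.3068 × 3 × 2 = 74.6 kips.
Bearing (0.3125 in plate, F_u = 65 ksi): end bolts L_c = 1.5 − 0.6875/2 = 1.15625, R_n = min(1.2×1.15625×0.3125×65, 2.4×0.625×0.3125×65) = 28.184 kips/bolt; interior L_c = 1.875 − 0.6875 = 1.1875, R_n = 28.945 kips/bolt. φR_n = 0.75 × (1×28.184 + 2×28.945) = 64.6 kips.
Tension rupture (net): A_n = (4.5 − 1×0.75)×0.3125 = 1.1719 in² (U = 1.0, A_e = A_n). φR_n = 0.75 × 65 × 1.1719 = 57.1 kips.
Block shear: shear path 1×[1.5+2×1.875] = 1×5.25 in, A_gv = 1.6406, A_nv = 1×(5.25 − 2.5×0.75)×0.3125 = 1.0547 in²; tension to near edge: (1.25 − 0.5×0.75)×0.3125 = 0.27344 in². R_n = min(0.6×65×1.0547, 0.6×50×1.6406) + 1.0×65×0.27344 = min(41.133, 49.218) + 17.774 = 58.907 kips. φR_n = 0.75 × 58.907 = 44.2 kips.
Governing: min(74.6, 64.6, 57.1, 44.2) = 44.2 kips → block shear.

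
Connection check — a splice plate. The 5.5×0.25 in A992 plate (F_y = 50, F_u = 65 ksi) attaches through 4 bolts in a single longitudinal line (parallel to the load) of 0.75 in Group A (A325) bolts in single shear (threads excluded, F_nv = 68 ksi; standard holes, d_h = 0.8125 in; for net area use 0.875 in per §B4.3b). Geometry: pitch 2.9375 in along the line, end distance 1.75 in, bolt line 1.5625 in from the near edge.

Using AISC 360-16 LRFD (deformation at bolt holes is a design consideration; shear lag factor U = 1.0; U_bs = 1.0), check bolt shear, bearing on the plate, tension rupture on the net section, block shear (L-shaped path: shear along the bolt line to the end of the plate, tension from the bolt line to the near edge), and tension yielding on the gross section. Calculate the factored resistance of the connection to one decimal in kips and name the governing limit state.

Bolt shear: A_b = π(0.75)²/4 = 0.44179 in². φR_n = 0.75 × 68 × 0.44179 × 4 × 1 = 90.1 kips.
Bearing (0.25 in plate, F_u = 65 ksi): end bolts L_c = 1.75 − 0.8125/2 = 1.34375, R_n = min(1.2×1.34375×0.25×65, 2.4×0.75×0.25×65) = 26.203 kips/bolt; interior L_c = 2.9375 − 0.8125 = 2.125, R_n = 29.25 kips/bolt. φR_n = 0.75 × (1×26.203 + 3×29.25) = 85.5 kips.
Tension rupture (net): A_n = (5.5 − 1×0.875)×0.25 = 1.1563 in² (U = 1.0, A_e = A_n). φR_n = 0.75 × 65 × 1.1563 = 56.4 kips.
Block shear: shear path 1×[1.75+3×2.9375] = 1×10.5625 in, A_gv = 2.6406, A_nv = 1×(10.5625 − 3.5×0.875)×0.25 = 1.875 in²; tension to near edge: (1.5625 − 0.5×0.875)×0.25 = 0.28125 in². R_n = min(0.6×65×1.875, 0.6×50×2.6406) + 1.0×65×0.28125 = min(73.125, 79.218) + 18.281 = 91.406 kips. φR_n = 0.75 × 91.406 = 68.6 kips.
Tension yield (gross): A_g = 5.5×0.25 = 1.375 in². φR_n = 0.90 × 50 × 1.375 = 61.9 kips.
Governing: min(90.1, 85.5, 56.4, 68.6, 61.9) = 56.4 kips → net-section rupture.

56.4 kips (net-section rupture governs)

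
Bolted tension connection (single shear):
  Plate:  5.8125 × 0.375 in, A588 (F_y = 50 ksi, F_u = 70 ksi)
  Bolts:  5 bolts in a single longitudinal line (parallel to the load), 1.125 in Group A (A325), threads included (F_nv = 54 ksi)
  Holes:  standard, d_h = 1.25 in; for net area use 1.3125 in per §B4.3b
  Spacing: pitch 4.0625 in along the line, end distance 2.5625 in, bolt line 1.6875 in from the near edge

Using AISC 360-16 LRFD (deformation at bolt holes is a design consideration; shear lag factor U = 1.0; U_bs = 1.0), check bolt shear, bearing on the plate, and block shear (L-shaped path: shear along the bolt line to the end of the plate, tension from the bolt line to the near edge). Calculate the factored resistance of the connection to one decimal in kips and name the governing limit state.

Bolt shear: A_b = π(1.125)²/4 = 0.99402 in². φR_n = 0.75 × 54 × 0.99402 × 5 × 1 = 201.3 kips.
Bearing (0.375 in plate, F_u = 70 ksi): end bolts L_c = 2.5625 − 1.25/2 = 1.9375, R_n = min(1.2×1.9375×0.375×70, 2.4×1.125×0.375×70) = 61.031 kips/bolt; interior L_c = 4.0625 − 1.25 = 2.8125, R_n = 70.875 kips/bolt. φR_n = 0.75 × (1×61.031 + 4×70.875) = 258.4 kips.
Block shear: shear path 1×[2.5625+4×4.0625] = 1×18.8125 in, A_gv = 7.0547, A_nv = 1×(18.8125 − 4.5×1.3125)×0.375 = 4.8398 in²; tension to near edge: (1.6875 − 0.5×1.3125)×0.375 = 0.38672 in². R_n = min(0.6×70×4.8398, 0.6×50×7.0547) + 1.0×70×0.38672 = min(203.27, 211.64) + 27.07 = 230.34 kips. φR_n = 0.75 × 230.34 = 172.8 kips.
Governing: min(201.3, 258.4, 172.8) = 172.8 kips → block shear.

172.8 kips (block shear governs)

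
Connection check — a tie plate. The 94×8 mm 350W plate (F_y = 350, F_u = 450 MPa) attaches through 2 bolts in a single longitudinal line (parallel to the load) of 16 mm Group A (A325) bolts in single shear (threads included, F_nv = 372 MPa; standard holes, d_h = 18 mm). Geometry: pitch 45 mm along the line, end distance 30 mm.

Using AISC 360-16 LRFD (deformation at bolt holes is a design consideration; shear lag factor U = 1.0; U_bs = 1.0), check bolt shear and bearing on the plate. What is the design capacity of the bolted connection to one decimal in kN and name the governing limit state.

112.2 kN (bolt shear governs)

Bolt shear: A_b = π(16)²/4 = 201.06 mm². φR_n = 0.75 × 372 × 201.06 × 2 × 1 = 112.2 kN.
Bearing (8 mm plate, F_u = 450 MPa): end bolts L_c = 30 − 18/2 = 21, R_n = min(1.2×21×8×450, 2.4×16×8×450) = 90.72 kN/bolt; interior L_c = 45 − 18 = 27, R_n = 116.64 kN/bolt. φR_n = 0.75 × (1×90.72 + 1×116.64) = 155.5 kN.
Governing: min(112.2, 155.5) = 112.2 kN → bolt shear.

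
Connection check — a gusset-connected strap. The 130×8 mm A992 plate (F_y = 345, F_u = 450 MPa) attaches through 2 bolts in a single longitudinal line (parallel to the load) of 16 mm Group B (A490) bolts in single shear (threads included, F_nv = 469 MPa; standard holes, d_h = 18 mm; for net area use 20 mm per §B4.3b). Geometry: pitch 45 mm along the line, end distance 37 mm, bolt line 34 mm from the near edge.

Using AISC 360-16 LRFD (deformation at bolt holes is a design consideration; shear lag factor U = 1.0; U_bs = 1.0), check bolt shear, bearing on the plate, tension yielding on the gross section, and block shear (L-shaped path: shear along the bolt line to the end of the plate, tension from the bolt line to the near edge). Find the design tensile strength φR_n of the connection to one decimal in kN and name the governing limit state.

141.4 kN (bolt shear governs)

Bolt shear: A_b = π(16)²/4 = 201.06 mm². φR_n = 0.75 × 469 × 201.06 × 2 × 1 = 141.4 kN.
Bearing (8 mm plate, F_u = 450 MPa): end bolts L_c = 37 − 18/2 = 28, R_n = min(1.2×28×8×450, 2.4×16×8×450) = 120.96 kN/bolt; interior L_c = 45 − 18 = 27, R_n = 116.64 kN/bolt. φR_n = 0.75 × (1×120.96 + 1×116.64) = 178.2 kN.
Tension yield (gross): A_g = 130×8 = 1040 mm². φR_n = 0.90 × 345 × 1040 = 322.9 kN.
Block shear: shear path 1×[37+1×45] = 1×82 mm, A_gv = 656, A_nv = 1×(82 − 1.5×20)×8 = 416 mm²; tension to near edge: (34 − 0.5×20)×8 = 192 mm². R_n = min(0.6×450×416, 0.6×345×656) + 1.0×450×192 = min(112.32, 135.79) + 86.4 = 198.72 kN. φR_n = 0.75 × 198.72 = 149.0 kN.
Governing: min(141.4, 178.2, 322.9, 149.0) = 141.4 kN → bolt shear.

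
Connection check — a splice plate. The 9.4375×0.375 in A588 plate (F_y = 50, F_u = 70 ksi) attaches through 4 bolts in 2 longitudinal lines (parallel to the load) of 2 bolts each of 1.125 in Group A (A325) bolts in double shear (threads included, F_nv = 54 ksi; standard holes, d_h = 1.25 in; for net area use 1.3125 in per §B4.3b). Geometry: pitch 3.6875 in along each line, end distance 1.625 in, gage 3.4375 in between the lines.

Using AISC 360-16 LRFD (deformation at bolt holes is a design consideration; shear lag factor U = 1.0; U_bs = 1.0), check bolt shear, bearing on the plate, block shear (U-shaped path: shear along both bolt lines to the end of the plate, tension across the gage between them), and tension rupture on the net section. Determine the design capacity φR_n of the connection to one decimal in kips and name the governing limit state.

Bolt shear: A_b = π(1.125)²/4 = 0.99402 in². φR_n = 0.75 × 54 × 0.99402 × 4 × 2 = 322.1 kips.
Bearing (0.375 in plate, F_u = 70 ksi): end bolts L_c = 1.625 − 1.25/2 = 1, R_n = min(1.2×1×0.375×70, 2.4×1.125×0.375×70) = 31.5 kips/bolt; interior L_c = 3.6875 − 1.25 = 2.4375, R_n = 70.875 kips/bolt. φR_n = 0.75 × (2×31.5 + 2×70.875) = 153.6 kips.
Block shear: shear path 2×[1.625+1×3.6875] = 2×5.3125 in, A_gv = 3.9844, A_nv = 2×(5.3125 − 1.5×1.3125)×0.375 = 2.5078 in²; tension across gage: (3.4375 − 1×1.3125)×0.375 = 0.79688 in². R_n = min(0.6×70×2.5078, 0.6×50×3.9844) + 1.0×70×0.79688 = min(105.33, 119.53) + 55.782 = 161.11 kips. φR_n = 0.75 × 161.11 = 120.8 kips.
Tension rupture (net): A_n = (9.4375 − 2×1.3125)×0.375 = 2.5547 in² (U = 1.0, A_e = A_n). φR_n = 0.75 × 70 × 2.5547 = 134.1 kips.
Governing: min(322.1, 153.6, 120.8, 134.1) = 120.8 kips → block shear.

120.8 kips (block shear governs)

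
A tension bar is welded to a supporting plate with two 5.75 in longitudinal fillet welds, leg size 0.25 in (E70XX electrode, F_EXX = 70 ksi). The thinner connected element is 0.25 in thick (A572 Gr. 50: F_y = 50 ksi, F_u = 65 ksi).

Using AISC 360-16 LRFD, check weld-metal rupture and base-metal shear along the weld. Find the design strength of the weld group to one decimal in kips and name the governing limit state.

Weld metal: throat = 0.707×0.25 = 0.17675 in, L = 2×5.75 = 11.5 in. φR_n = 0.75 × 0.6 × 70 × 0.17675 × 11.5 = 64.0 kips.
Base metal shear (0.25 in plate): yield φR_n = 1.0×0.6×50×0.25×11.5 = 86.3 kips; rupture φR_n = 0.75×0.6×65×0.25×11.5 = 84.1 kips; take 84.1 kips (rupture).
Governing: min(64.0, 84.1) = 64.0 kips → weld metal.

64.0 kips (weld metal governs)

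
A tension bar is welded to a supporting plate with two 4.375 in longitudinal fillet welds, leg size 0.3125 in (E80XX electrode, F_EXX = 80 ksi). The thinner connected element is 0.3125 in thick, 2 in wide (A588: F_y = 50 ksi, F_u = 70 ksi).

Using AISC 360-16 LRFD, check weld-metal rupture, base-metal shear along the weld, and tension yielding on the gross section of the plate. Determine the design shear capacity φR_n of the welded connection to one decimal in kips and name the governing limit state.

Weld metal: throat = 0.707×0.3125 = 0.22094 in, L = 2×4.375 = 8.75 in. φR_n = 0.75 × 0.6 × 80 × 0.22094 × 8.75 = 69.6 kips.
Base metal shear (0.3125 in plate): yield φR_n = 1.0×0.6×50×0.3125×8.75 = 82.0 kips; rupture φR_n = 0.75×0.6×70×0.3125×8.75 = 86.1 kips; take 82.0 kips (yield).
Tension yield (gross): A_g = 2×0.3125 = 0.625 in². φR_n = 0.90 × 50 × 0.625 = 28.1 kips.
Governing: min(69.6, 82.0, 28.1) = 28.1 kips → gross-section yield.

28.1 kips (gross-section yield governs)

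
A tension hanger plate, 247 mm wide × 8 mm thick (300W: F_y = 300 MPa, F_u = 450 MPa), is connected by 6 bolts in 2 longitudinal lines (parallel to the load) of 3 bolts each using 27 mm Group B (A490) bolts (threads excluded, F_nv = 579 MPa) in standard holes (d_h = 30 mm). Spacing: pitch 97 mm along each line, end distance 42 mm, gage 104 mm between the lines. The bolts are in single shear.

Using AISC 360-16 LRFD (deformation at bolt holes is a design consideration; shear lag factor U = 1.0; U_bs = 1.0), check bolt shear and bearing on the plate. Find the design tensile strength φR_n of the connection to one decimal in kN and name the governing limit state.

Bolt shear: A_b = π(27)²/4 = 572.56 mm². φR_n = 0.75 × 579 × 572.56 × 6 × 1 = 1491.8 kN.
Bearing (8 mm plate, F_u = 450 MPa): end bolts L_c = 42 − 30/2 = 27, R_n = min(1.2×27×8×450, 2.4×27×8×450) = 116.64 kN/bolt; interior L_c = 97 − 30 = 67, R_n = 233.28 kN/bolt. φR_n = 0.75 × (2×116.64 + 4×233.28) = 874.8 kN.
Governing: min(1491.8, 874.8) = 874.8 kN → bearing.

874.8 kN (bearing governs)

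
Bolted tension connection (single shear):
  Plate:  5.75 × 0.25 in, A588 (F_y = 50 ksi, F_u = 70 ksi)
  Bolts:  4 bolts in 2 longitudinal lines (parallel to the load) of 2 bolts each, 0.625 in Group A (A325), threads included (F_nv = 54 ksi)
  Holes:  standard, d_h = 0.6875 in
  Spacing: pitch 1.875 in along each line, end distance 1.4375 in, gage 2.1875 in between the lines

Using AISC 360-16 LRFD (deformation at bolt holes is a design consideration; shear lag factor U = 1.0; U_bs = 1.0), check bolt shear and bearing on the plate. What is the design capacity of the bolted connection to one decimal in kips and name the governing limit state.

Bolt shear: A_b = π(0.625)²/4 = 0.3068 in². φR_n = 0.75 × 54 × 0.3068 × 4 × 1 = 49.7 kips.
Bearing (0.25 in plate, F_u = 70 ksi): end bolts L_c = 1.4375 − 0.6875/2 = 1.09375, R_n = min(1.2×1.09375×0.25×70, 2.4×0.625×0.25×70) = 22.969 kips/bolt; interior L_c = 1.875 − 0.6875 = 1.1875, R_n = 24.938 kips/bolt. φR_n = 0.75 × (2×22.969 + 2×24.938) = 71.9 kips.
Governing: min(49.7, 71.9) = 49.7 kips → bolt shear.

49.7 kips (bolt shear governs)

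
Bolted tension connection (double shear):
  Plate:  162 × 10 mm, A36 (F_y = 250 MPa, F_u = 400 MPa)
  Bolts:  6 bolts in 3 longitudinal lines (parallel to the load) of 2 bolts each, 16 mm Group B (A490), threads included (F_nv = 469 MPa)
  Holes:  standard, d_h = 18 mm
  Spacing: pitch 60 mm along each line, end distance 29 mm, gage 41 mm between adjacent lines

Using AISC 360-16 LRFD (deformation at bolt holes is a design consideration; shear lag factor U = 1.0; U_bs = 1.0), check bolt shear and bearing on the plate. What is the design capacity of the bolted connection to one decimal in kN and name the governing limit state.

561.6 kN (bearing governs)

Bolt shear: A_b = π(16)²/4 = 201.06 mm². φR_n = 0.75 × 469 × 201.06 × 6 × 2 = 848.7 kN.
Bearing (10 mm plate, F_u = 400 MPa): end bolts L_c = 29 − 18/2 = 20, R_n = min(1.2×20×10×400, 2.4×16×10×400) = 96 kN/bolt; interior L_c = 60 − 18 = 42, R_n = 153.6 kN/bolt. φR_n = 0.75 × (3×96 + 3×153.6) = 561.6 kN.
Governing: min(848.7, 561.6) = 561.6 kN → bearing.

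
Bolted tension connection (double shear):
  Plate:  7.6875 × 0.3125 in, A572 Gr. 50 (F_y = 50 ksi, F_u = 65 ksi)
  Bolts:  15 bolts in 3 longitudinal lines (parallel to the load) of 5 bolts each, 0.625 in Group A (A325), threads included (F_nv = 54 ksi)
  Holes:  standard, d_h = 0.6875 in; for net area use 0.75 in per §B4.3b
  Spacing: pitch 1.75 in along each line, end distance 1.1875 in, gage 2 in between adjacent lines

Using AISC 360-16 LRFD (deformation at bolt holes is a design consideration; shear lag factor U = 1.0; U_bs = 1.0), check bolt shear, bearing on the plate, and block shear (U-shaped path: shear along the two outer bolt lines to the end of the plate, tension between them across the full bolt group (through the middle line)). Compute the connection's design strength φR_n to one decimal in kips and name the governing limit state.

Bolt shear: A_b = π(0.625)²/4 = 0.3068 in². φR_n = 0.75 × 54 × 0.3068 × 15 × 2 = 372.8 kips.
Bearing (0.3125 in plate, F_u = 65 ksi): end bolts L_c = 1.1875 − 0.6875/2 = 0.84375, R_n = min(1.2×0.84375×0.3125×65, 2.4×0.625×0.3125×65) = 20.566 kips/bolt; interior L_c = 1.75 − 0.6875 = 1.0625, R_n = 25.898 kips/bolt. φR_n = 0.75 × (3×20.566 + 12×25.898) = 279.4 kips.
Block shear: shear path 2×[1.1875+4×1.75] = 2×8.1875 in, A_gv = 5.1172, A_nv = 2×(8.1875 − 4.5×0.75)×0.3125 = 3.0078 in²; tension across gage: (4 − 2×0.75)×0.3125 = 0.78125 in². R_n = min(0.6×65×3.0078, 0.6×50×5.1172) + 1.0×65×0.78125 = min(117.3, 153.52) + 50.781 = 168.08 kips. φR_n = 0.75 × 168.08 = 126.1 kips.
Governing: min(372.8, 279.4, 126.1) = 126.1 kips → block shear.

126.1 kips (block shear governs)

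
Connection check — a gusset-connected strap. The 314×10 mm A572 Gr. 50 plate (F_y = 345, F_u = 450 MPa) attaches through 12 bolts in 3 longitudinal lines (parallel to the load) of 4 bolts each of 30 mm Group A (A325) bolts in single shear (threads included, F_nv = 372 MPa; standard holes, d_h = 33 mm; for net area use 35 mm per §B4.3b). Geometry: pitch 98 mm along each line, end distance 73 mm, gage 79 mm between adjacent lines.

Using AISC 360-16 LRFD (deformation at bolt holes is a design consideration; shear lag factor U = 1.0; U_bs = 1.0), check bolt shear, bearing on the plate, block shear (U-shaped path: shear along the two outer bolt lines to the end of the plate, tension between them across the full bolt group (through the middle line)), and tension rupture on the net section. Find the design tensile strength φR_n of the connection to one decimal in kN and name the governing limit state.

Bolt shear: A_b = π(30)²/4 = 706.86 mm². φR_n = 0.75 × 372 × 706.86 × 12 × 1 = 2366.6 kN.
Bearing (10 mm plate, F_u = 450 MPa): end bolts L_c = 73 − 33/2 = 56.5, R_n = min(1.2×56.5×10×450, 2.4×30×10×450) = 305.1 kN/bolt; interior L_c = 98 − 33 = 65, R_n = 324 kN/bolt. φR_n = 0.75 × (3×305.1 + 9×324) = 2873.5 kN.
Block shear: shear path 2×[73+3×98] = 2×367 mm, A_gv = 7340, A_nv = 2×(367 − 3.5×35)×10 = 4890 mm²; tension across gage: (158 − 2×35)×10 = 880 mm². R_n = min(0.6×450×4890, 0.6×345×7340) + 1.0×450×880 = min(1320.3, 1519.4) + 396 = 1716.3 kN. φR_n = 0.75 × 1716.3 = 1287.2 kN.
Tension rupture (net): A_n = (314 − 3×35)×10 = 2090 mm² (U = 1.0, A_e = A_n). φR_n = 0.75 × 450 × 2090 = 705.4 kN.
Governing: min(2366.6, 2873.5, 1287.2, 705.4) = 705.4 kN → net-section rupture.

705.4 kN (net-section rupture governs)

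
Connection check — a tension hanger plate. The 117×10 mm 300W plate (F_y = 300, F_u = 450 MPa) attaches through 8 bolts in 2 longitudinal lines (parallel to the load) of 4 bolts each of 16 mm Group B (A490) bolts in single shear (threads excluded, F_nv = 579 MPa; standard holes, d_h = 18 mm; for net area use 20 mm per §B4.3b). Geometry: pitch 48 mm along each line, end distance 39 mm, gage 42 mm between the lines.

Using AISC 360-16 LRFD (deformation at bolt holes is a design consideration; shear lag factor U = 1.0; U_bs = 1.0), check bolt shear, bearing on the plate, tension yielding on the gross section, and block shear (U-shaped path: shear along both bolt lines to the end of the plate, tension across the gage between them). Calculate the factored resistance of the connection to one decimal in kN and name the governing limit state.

Bolt shear: A_b = π(16)²/4 = 201.06 mm². φR_n = 0.75 × 579 × 201.06 × 8 × 1 = 698.5 kN.
Bearing (10 mm plate, F_u = 450 MPa): end bolts L_c = 39 − 18/2 = 30, R_n = min(1.2×30×10×450, 2.4×16×10×450) = 162 kN/bolt; interior L_c = 48 − 18 = 30, R_n = 162 kN/bolt. φR_n = 0.75 × (2×162 + 6×162) = 972.0 kN.
Tension yield (gross): A_g = 117×10 = 1170 mm². φR_n = 0.90 × 300 × 1170 = 315.9 kN.
Block shear: shear path 2×[39+3×48] = 2×183 mm, A_gv = 3660, A_nv = 2×(183 − 3.5×20)×10 = 2260 mm²; tension across gage: (42 − 1×20)×10 = 220 mm². R_n = min(0.6×450×2260, 0.6×300×3660) + 1.0×450×220 = min(610.2, 658.8) + 99 = 709.2 kN. φR_n = 0.75 × 709.2 = 531.9 kN.
Governing: min(698.5, 972.0, 315.9, 531.9) = 315.9 kN → gross-section yield.

315.9 kN (gross-section yield governs)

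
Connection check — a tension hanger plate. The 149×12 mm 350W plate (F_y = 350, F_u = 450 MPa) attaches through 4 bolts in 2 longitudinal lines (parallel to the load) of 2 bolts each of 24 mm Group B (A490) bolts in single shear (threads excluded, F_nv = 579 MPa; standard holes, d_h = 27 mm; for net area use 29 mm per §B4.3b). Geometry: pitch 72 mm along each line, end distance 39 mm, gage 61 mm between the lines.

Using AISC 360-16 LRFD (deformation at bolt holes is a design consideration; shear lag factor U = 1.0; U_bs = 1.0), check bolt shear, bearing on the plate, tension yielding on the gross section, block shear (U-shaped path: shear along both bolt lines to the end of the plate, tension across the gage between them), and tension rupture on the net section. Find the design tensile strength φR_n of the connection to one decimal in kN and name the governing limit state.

Bolt shear: A_b = π(24)²/4 = 452.39 mm². φR_n = 0.75 × 579 × 452.39 × 4 × 1 = 785.8 kN.
Bearing (12 mm plate, F_u = 450 MPa): end bolts L_c = 39 − 27/2 = 25.5, R_n = min(1.2×25.5×12×450, 2.4×24×12×450) = 165.24 kN/bolt; interior L_c = 72 − 27 = 45, R_n = 291.6 kN/bolt. φR_n = 0.75 × (2×165.24 + 2×291.6) = 685.3 kN.
Tension yield (gross): A_g = 149×12 = 1788 mm². φR_n = 0.90 × 350 × 1788 = 563.2 kN.
Block shear: shear path 2×[39+1×72] = 2×111 mm, A_gv = 2664, A_nv = 2×(111 − 1.5×29)×12 = 1620 mm²; tension across gage: (61 − 1×29)×12 = 384 mm². R_n = min(0.6×450×1620, 0.6×350×2664) + 1.0×450×384 = min(437.4, 559.44) + 172.8 = 610.2 kN. φR_n = 0.75 × 610.2 = 457.7 kN.
Tension rupture (net): A_n = (149 − 2×29)×12 = 1092 mm² (U = 1.0, A_e = A_n). φR_n = 0.75 × 450 × 1092 = 368.6 kN.
Governing: min(785.8, 685.3, 563.2, 457.7, 368.6) = 368.6 kN → net-section rupture.

368.6 kN (net-section rupture governs)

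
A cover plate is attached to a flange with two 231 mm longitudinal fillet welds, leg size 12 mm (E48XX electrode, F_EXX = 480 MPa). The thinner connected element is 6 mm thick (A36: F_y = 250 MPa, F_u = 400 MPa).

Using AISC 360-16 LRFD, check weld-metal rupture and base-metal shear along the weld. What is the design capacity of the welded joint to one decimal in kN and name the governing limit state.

415.8 kN (base-metal shear governs)

Weld metal: throat = 0.707×12 = 8.484 mm, L = 2×231 = 462 mm. φR_n = 0.75 × 0.6 × 480 × 8.484 × 462 = 846.6 kN.
Base metal shear (6 mm plate): yield φR_n = 1.0×0.6×250×6×462 = 415.8 kN; rupture φR_n = 0.75×0.6×400×6×462 = 499.0 kN; take 415.8 kN (yield).
Governing: min(846.6, 415.8) = 415.8 kN → base-metal shear.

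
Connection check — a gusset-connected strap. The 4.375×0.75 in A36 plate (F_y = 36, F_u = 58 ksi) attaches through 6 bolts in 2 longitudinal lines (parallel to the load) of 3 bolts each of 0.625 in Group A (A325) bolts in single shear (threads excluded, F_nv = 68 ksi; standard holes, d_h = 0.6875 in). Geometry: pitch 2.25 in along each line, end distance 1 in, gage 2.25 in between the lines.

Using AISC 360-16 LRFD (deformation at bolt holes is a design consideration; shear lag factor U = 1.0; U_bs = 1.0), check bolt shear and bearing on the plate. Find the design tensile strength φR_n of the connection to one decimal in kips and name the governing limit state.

93.9 kips (bolt shear governs)

Bolt shear: A_b = π(0.625)²/4 = 0.3068 in². φR_n = 0.75 × 68 × 0.3068 × 6 × 1 = 93.9 kips.
Bearing (0.75 in plate, F_u = 58 ksi): end bolts L_c = 1 − 0.6875/2 = 0.65625, R_n = min(1.2×0.65625×0.75×58, 2.4×0.625×0.75×58) = 34.256 kips/bolt; interior L_c = 2.25 − 0.6875 = 1.5625, R_n = 65.25 kips/bolt. φR_n = 0.75 × (2×34.256 + 4×65.25) = 247.1 kips.
Governing: min(93.9, 247.1) = 93.9 kips → bolt shear.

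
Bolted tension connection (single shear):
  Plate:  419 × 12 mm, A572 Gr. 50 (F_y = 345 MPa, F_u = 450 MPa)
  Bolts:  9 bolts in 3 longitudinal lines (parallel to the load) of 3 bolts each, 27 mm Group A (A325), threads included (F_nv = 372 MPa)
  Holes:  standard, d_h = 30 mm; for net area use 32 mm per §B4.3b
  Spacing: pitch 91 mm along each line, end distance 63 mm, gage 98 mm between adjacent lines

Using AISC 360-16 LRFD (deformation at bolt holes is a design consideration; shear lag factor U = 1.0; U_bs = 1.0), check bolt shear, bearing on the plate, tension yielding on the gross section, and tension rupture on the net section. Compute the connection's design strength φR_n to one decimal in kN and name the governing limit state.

Bolt shear: A_b = π(27)²/4 = 572.56 mm². φR_n = 0.75 × 372 × 572.56 × 9 × 1 = 1437.7 kN.
Bearing (12 mm plate, F_u = 450 MPa): end bolts L_c = 63 − 30/2 = 48, R_n = min(1.2×48×12×450, 2.4×27×12×450) = 311.04 kN/bolt; interior L_c = 91 − 30 = 61, R_n = 349.92 kN/bolt. φR_n = 0.75 × (3×311.04 + 6×349.92) = 2274.5 kN.
Tension yield (gross): A_g = 419×12 = 5028 mm². φR_n = 0.90 × 345 × 5028 = 1561.2 kN.
Tension rupture (net): A_n = (419 − 3×32)×12 = 3876 mm² (U = 1.0, A_e = A_n). φR_n = 0.75 × 450 × 3876 = 1308.2 kN.
Governing: min(1437.7, 2274.5, 1561.2, 1308.2) = 1308.2 kN → net-section rupture.

1308.2 kN (net-section rupture governs)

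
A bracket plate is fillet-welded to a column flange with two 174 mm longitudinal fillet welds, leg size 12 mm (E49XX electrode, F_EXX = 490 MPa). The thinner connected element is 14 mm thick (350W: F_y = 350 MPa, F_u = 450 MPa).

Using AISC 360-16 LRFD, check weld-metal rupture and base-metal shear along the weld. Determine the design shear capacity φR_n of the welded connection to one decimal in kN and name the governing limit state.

651.0 kN (weld metal governs)

Weld metal: throat = 0.707×12 = 8.484 mm, L = 2×174 = 348 mm. φR_n = 0.75 × 0.6 × 490 × 8.484 × 348 = 651.0 kN.
Base metal shear (14 mm plate): yield φR_n = 1.0×0.6×350×14×348 = 1023.1 kN; rupture φR_n = 0.75×0.6×450×14×348 = 986.6 kN; take 986.6 kN (rupture).
Governing: min(651.0, 986.6) = 651.0 kN → weld metal.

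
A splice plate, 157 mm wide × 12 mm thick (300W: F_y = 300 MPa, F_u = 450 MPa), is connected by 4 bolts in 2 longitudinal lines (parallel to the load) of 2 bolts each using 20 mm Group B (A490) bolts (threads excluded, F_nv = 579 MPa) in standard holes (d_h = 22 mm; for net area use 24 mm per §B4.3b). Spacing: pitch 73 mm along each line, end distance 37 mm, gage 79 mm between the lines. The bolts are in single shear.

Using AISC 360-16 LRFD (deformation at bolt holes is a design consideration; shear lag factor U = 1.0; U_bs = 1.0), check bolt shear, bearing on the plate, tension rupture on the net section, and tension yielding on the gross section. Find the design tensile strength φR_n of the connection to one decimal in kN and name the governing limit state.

441.5 kN (net-section rupture governs)

Bolt shear: A_b = π(20)²/4 = 314.16 mm². φR_n = 0.75 × 579 × 314.16 × 4 × 1 = 545.7 kN.
Bearing (12 mm plate, F_u = 450 MPa): end bolts L_c = 37 − 22/2 = 26, R_n = min(1.2×26×12×450, 2.4×20×12×450) = 168.48 kN/bolt; interior L_c = 73 − 22 = 51, R_n = 259.2 kN/bolt. φR_n = 0.75 × (2×168.48 + 2×259.2) = 641.5 kN.
Tension rupture (net): A_n = (157 − 2×24)×12 = 1308 mm² (U = 1.0, A_e = A_n). φR_n = 0.75 × 450 × 1308 = 441.5 kN.
Tension yield (gross): A_g = 157×12 = 1884 mm². φR_n = 0.90 × 300 × 1884 = 508.7 kN.
Governing: min(545.7, 641.5, 441.5, 508.7) = 441.5 kN → net-section rupture.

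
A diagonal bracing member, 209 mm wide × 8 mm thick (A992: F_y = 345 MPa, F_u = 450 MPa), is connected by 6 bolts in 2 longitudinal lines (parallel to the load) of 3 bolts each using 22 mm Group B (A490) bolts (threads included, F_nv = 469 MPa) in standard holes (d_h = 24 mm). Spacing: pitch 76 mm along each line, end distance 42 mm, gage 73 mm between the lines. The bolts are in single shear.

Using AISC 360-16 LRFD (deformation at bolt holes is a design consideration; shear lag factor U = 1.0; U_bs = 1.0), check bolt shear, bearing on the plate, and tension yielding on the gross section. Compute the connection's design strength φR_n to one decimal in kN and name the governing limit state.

519.2 kN (gross-section yield governs)

Bolt shear: A_b = π(22)²/4 = 380.13 mm². φR_n = 0.75 × 469 × 380.13 × 6 × 1 = 802.3 kN.
Bearing (8 mm plate, F_u = 450 MPa): end bolts L_c = 42 − 24/2 = 30, R_n = min(1.2×30×8×450, 2.4×22×8×450) = 129.6 kN/bolt; interior L_c = 76 − 24 = 52, R_n = 190.08 kN/bolt. φR_n = 0.75 × (2×129.6 + 4×190.08) = 764.6 kN.
Tension yield (gross): A_g = 209×8 = 1672 mm². φR_n = 0.90 × 345 × 1672 = 519.2 kN.
Governing: min(802.3, 764.6, 519.2) = 519.2 kN → gross-section yield.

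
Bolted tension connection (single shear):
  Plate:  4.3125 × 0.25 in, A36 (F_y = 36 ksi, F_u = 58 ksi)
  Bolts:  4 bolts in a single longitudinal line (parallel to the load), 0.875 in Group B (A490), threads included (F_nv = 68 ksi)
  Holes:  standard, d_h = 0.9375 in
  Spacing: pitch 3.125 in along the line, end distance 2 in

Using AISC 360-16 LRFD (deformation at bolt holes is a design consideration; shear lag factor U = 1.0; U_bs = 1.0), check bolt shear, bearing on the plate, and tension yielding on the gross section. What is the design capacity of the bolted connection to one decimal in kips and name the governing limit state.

34.9 kips (gross-section yield governs)

Bolt shear: A_b = π(0.875)²/4 = 0.60132 in². φR_n = 0.75 × 68 × 0.60132 × 4 × 1 = 122.7 kips.
Bearing (0.25 in plate, F_u = 58 ksi): end bolts L_c = 2 − 0.9375/2 = 1.53125, R_n = min(1.2×1.53125×0.25×58, 2.4×0.875×0.25×58) = 26.644 kips/bolt; interior L_c = 3.125 − 0.9375 = 2.1875, R_n = 30.45 kips/bolt. φR_n = 0.75 × (1×26.644 + 3×30.45) = 88.5 kips.
Tension yield (gross): A_g = 4.3125×0.25 = 1.0781 in². φR_n = 0.90 × 36 × 1.0781 = 34.9 kips.
Governing: min(122.7, 88.5, 34.9) = 34.9 kips → gross-section yield.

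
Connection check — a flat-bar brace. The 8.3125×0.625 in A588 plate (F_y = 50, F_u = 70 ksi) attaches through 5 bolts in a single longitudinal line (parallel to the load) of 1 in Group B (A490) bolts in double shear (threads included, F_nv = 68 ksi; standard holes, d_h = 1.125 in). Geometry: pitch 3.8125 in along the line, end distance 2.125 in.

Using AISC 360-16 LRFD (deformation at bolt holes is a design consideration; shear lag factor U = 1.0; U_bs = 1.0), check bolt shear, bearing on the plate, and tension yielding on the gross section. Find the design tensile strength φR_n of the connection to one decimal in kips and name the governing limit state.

233.8 kips (gross-section yield governs)

Bolt shear: A_b = π(1)²/4 = 0.7854 in². φR_n = 0.75 × 68 × 0.7854 × 5 × 2 = 400.6 kips.
Bearing (0.625 in plate, F_u = 70 ksi): end bolts L_c = 2.125 − 1.125/2 = 1.5625, R_n = min(1.2×1.5625×0.625×70, 2.4×1×0.625×70) = 82.031 kips/bolt; interior L_c = 3.8125 − 1.125 = 2.6875, R_n = 105 kips/bolt. φR_n = 0.75 × (1×82.031 + 4×105) = 376.5 kips.
Tension yield (gross): A_g = 8.3125×0.625 = 5.1953 in². φR_n = 0.90 × 50 × 5.1953 = 233.8 kips.
Governing: min(400.6, 376.5, 233.8) = 233.8 kips → gross-section yield.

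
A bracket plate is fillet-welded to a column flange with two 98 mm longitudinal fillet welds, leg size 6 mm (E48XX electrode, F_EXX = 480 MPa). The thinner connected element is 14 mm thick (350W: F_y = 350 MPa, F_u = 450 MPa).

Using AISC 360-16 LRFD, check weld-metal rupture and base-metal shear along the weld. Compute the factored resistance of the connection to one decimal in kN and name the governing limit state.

Weld metal: throat = 0.707×6 = 4.242 mm, L = 2×98 = 196 mm. φR_n = 0.75 × 0.6 × 480 × 4.242 × 196 = 179.6 kN.
Base metal shear (14 mm plate): yield φR_n = 1.0×0.6×350×14×196 = 576.2 kN; rupture φR_n = 0.75×0.6×450×14×196 = 555.7 kN; take 555.7 kN (rupture).
Governing: min(179.6, 555.7) = 179.6 kN → weld metal.

179.6 kN (weld metal governs)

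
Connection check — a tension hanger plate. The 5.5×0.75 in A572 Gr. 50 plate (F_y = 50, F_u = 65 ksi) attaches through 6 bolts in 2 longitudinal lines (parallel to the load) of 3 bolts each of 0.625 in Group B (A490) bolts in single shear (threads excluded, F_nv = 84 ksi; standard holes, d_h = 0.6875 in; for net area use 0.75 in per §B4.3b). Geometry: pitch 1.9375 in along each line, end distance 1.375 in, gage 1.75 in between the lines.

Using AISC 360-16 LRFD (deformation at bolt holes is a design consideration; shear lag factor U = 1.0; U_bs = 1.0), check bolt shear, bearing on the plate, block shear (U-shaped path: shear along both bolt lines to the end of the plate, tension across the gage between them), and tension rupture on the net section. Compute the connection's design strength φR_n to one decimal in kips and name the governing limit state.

Bolt shear: A_b = π(0.625)²/4 = 0.3068 in². φR_n = 0.75 × 84 × 0.3068 × 6 × 1 = 116.0 kips.
Bearing (0.75 in plate, F_u = 65 ksi): end bolts L_c = 1.375 − 0.6875/2 = 1.03125, R_n = min(1.2×1.03125×0.75×65, 2.4×0.625×0.75×65) = 60.328 kips/bolt; interior L_c = 1.9375 − 0.6875 = 1.25, R_n = 73.125 kips/bolt. φR_n = 0.75 × (2×60.328 + 4×73.125) = 309.9 kips.
Block shear: shear path 2×[1.375+2×1.9375] = 2×5.25 in, A_gv = 7.875, A_nv = 2×(5.25 − 2.5×0.75)×0.75 = 5.0625 in²; tension across gage: (1.75 − 1×0.75)×0.75 = 0.75 in². R_n = min(0.6×65×5.0625, 0.6×50×7.875) + 1.0×65×0.75 = min(197.44, 236.25) + 48.75 = 246.19 kips. φR_n = 0.75 × 246.19 = 184.6 kips.
Tension rupture (net): A_n = (5.5 − 2×0.75)×0.75 = 3 in² (U = 1.0, A_e = A_n). φR_n = 0.75 × 65 × 3 = 146.3 kips.
Governing: min(116.0, 309.9, 184.6, 146.3) = 116.0 kips → bolt shear.

116.0 kips (bolt shear governs)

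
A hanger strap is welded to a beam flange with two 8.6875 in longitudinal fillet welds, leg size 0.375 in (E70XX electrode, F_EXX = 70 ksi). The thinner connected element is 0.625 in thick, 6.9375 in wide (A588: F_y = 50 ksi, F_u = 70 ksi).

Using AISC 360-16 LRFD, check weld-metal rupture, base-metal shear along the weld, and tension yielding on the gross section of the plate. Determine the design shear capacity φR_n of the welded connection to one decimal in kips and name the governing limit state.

Weld metal: throat = 0.707×0.375 = 0.26513 in, L = 2×8.6875 = 17.375 in. φR_n = 0.75 × 0.6 × 70 × 0.26513 × 17.375 = 145.1 kips.
Base metal shear (0.625 in plate): yield φR_n = 1.0×0.6×50×0.625×17.375 = 325.8 kips; rupture φR_n = 0.75×0.6×70×0.625×17.375 = 342.1 kips; take 325.8 kips (yield).
Tension yield (gross): A_g = 6.9375×0.625 = 4.3359 in². φR_n = 0.90 × 50 × 4.3359 = 195.1 kips.
Governing: min(145.1, 325.8, 195.1) = 145.1 kips → weld metal.

145.1 kips (weld metal governs)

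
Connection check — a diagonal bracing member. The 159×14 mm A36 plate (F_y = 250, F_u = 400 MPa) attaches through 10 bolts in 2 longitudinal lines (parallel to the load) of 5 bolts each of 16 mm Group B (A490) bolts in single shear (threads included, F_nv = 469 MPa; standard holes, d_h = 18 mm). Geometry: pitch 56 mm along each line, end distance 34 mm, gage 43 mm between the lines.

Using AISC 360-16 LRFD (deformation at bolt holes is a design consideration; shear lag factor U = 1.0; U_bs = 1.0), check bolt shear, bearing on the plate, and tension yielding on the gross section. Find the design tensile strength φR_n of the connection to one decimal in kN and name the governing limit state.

500.9 kN (gross-section yield governs)

Bolt shear: A_b = π(16)²/4 = 201.06 mm². φR_n = 0.75 × 469 × 201.06 × 10 × 1 = 707.2 kN.
Bearing (14 mm plate, F_u = 400 MPa): end bolts L_c = 34 − 18/2 = 25, R_n = min(1.2×25×14×400, 2.4×16×14×400) = 168 kN/bolt; interior L_c = 56 − 18 = 38, R_n = 215.04 kN/bolt. φR_n = 0.75 × (2×168 + 8×215.04) = 1542.2 kN.
Tension yield (gross): A_g = 159×14 = 2226 mm². φR_n = 0.90 × 250 × 2226 = 500.9 kN.
Governing: min(707.2, 1542.2, 500.9) = 500.9 kN → gross-section yield.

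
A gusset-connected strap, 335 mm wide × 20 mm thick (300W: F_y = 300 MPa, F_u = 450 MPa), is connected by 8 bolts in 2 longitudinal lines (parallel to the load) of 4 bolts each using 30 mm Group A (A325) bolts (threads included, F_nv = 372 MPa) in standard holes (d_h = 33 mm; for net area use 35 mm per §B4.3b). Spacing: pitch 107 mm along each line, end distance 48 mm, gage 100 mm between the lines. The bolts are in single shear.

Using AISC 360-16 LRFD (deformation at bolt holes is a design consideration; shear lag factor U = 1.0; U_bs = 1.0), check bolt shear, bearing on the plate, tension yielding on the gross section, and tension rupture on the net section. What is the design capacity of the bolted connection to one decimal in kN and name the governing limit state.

Bolt shear: A_b = π(30)²/4 = 706.86 mm². φR_n = 0.75 × 372 × 706.86 × 8 × 1 = 1577.7 kN.
Bearing (20 mm plate, F_u = 450 MPa): end bolts L_c = 48 − 33/2 = 31.5, R_n = min(1.2×31.5×20×450, 2.4×30×20×450) = 340.2 kN/bolt; interior L_c = 107 − 33 = 74, R_n = 648 kN/bolt. φR_n = 0.75 × (2×340.2 + 6×648) = 3426.3 kN.
Tension yield (gross): A_g = 335×20 = 6700 mm². φR_n = 0.90 × 300 × 6700 = 1809.0 kN.
Tension rupture (net): A_n = (335 − 2×35)×20 = 5300 mm² (U = 1.0, A_e = A_n). φR_n = 0.75 × 450 × 5300 = 1788.8 kN.
Governing: min(1577.7, 3426.3, 1809.0, 1788.8) = 1577.7 kN → bolt shear.

1577.7 kN (bolt shear governs)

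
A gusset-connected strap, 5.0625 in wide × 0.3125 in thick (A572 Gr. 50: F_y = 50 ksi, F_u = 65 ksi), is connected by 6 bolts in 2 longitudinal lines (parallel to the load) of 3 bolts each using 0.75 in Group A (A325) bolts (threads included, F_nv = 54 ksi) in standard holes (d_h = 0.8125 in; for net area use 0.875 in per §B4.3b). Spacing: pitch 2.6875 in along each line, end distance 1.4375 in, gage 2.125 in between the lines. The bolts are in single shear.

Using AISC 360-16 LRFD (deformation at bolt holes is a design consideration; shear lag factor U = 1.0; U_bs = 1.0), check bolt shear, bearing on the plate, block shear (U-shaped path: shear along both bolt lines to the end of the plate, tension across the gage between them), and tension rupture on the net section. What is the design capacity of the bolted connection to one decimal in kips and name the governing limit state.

50.5 kips (net-section rupture governs)

Bolt shear: A_b = π(0.75)²/4 = 0.44179 in². φR_n = 0.75 × 54 × 0.44179 × 6 × 1 = 107.4 kips.
Bearing (0.3125 in plate, F_u = 65 ksi): end bolts L_c = 1.4375 − 0.8125/2 = 1.03125, R_n = min(1.2×1.03125×0.3125×65, 2.4×0.75×0.3125×65) = 25.137 kips/bolt; interior L_c = 2.6875 − 0.8125 = 1.875, R_n = 36.563 kips/bolt. φR_n = 0.75 × (2×25.137 + 4×36.563) = 147.4 kips.
Block shear: shear path 2×[1.4375+2×2.6875] = 2×6.8125 in, A_gv = 4.2578, A_nv = 2×(6.8125 − 2.5×0.875)×0.3125 = 2.8906 in²; tension across gage: (2.125 − 1×0.875)×0.3125 = 0.39063 in². R_n = min(0.6×65×2.8906, 0.6×50×4.2578) + 1.0×65×0.39063 = min(112.73, 127.73) + 25.391 = 138.12 kips. φR_n = 0.75 × 138.12 = 103.6 kips.
Tension rupture (net): A_n = (5.0625 − 2×0.875)×0.3125 = 1.0352 in² (U = 1.0, A_e = A_n). φR_n = 0.75 × 65 × 1.0352 = 50.5 kips.
Governing: min(107.4, 147.4, 103.6, 50.5) = 50.5 kips → net-section rupture.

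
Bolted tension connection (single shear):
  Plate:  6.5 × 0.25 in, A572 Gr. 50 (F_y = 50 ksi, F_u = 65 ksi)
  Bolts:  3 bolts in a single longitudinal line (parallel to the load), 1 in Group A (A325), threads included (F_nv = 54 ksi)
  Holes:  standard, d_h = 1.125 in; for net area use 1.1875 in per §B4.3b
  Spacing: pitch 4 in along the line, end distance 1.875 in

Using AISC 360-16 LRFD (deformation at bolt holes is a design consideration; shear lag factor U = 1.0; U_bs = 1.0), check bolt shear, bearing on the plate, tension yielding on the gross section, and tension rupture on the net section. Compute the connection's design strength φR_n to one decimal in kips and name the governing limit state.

64.7 kips (net-section rupture governs)

Bolt shear: A_b = π(1)²/4 = 0.7854 in². φR_n = 0.75 × 54 × 0.7854 × 3 × 1 = 95.4 kips.
Bearing (0.25 in plate, F_u = 65 ksi): end bolts L_c = 1.875 − 1.125/2 = 1.3125, R_n = min(1.2×1.3125×0.25×65, 2.4×1×0.25×65) = 25.594 kips/bolt; interior L_c = 4 − 1.125 = 2.875, R_n = 39 kips/bolt. φR_n = 0.75 × (1×25.594 + 2×39) = 77.7 kips.
Tension yield (gross): A_g = 6.5×0.25 = 1.625 in². φR_n = 0.90 × 50 × 1.625 = 73.1 kips.
Tension rupture (net): A_n = (6.5 − 1×1.1875)×0.25 = 1.3281 in² (U = 1.0, A_e = A_n). φR_n = 0.75 × 65 × 1.3281 = 64.7 kips.
Governing: min(95.4, 77.7, 73.1, 64.7) = 64.7 kips → net-section rupture.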